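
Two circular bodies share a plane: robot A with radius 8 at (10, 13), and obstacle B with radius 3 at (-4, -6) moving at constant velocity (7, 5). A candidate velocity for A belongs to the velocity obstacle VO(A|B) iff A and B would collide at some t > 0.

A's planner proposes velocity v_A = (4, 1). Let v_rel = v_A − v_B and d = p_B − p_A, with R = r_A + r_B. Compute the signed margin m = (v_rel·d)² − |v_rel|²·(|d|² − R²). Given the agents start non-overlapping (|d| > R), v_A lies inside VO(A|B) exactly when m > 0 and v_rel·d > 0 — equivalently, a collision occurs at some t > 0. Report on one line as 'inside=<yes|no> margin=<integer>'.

d = (-14, -19),  |d|² = 557;  R = 8+3 = 11,  c = 557−11² = 436
v_rel = (-3, -4),  |v_rel|² = 25;  v_rel·d = (-3)·(-14) + (-4)·(-19) = 118
25·t² − 236·t + 436 = 0  ⇒  m = 118² − 25·436 = 3024
m = 3024 > 0,  v_rel·d = 118 > 0  ⇒  inside

inside=yes margin=3024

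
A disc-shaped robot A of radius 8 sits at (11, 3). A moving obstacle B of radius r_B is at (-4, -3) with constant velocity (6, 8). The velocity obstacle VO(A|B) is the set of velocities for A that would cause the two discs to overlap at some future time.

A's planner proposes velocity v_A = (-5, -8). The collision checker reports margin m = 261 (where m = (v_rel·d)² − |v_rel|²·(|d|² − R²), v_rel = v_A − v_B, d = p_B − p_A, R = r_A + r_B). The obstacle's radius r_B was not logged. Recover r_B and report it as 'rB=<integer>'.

m = 261
d = (-15, -6);  v_rel = (-11, -16),  |v_rel|² = 377
v_rel×d = (-11)·(-6) − (-16)·(-15) = -174
since m = R²·377 − (-174)²:  R² = (30276 + 261) / 377 = 81
R = √81 = 9  ⇒  r_B = 9 − 8 = 1

rB=1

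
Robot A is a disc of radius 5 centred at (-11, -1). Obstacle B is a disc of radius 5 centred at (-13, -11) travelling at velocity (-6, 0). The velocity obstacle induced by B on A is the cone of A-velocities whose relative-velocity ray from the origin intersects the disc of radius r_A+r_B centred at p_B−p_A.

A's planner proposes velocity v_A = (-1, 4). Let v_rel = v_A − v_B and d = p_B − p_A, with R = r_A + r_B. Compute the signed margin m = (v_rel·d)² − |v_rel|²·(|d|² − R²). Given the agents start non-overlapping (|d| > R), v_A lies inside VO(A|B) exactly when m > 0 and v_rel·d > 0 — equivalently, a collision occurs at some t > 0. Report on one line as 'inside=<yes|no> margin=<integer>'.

d = (-2, -10),  |d|² = 104;  R = 5+5 = 10,  c = 104−10² = 4
v_rel = (5, 4),  |v_rel|² = 41;  v_rel·d = (5)·(-2) + (4)·(-10) = -50
41·t² + 100·t + 4 = 0  ⇒  m = (-50)² − 41·4 = 2336
m = 2336 > 0,  v_rel·d = -50 < 0  ⇒  outside

inside=no margin=2336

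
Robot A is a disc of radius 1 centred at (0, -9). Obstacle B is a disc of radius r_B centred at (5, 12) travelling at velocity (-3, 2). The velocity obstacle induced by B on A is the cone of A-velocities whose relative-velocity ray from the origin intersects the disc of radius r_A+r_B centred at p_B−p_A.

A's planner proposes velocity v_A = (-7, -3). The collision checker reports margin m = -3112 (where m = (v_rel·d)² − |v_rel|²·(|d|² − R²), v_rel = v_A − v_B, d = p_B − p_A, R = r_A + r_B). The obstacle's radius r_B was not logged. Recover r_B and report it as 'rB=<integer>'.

m = -3112
d = (5, 21);  v_rel = (-4, -5),  |v_rel|² = 41
v_rel×d = (-4)·(21) − (-5)·(5) = -59
since m = R²·41 − (-59)²:  R² = (3481 + -3112) / 41 = 9
R = √9 = 3  ⇒  r_B = 3 − 1 = 2

rB=2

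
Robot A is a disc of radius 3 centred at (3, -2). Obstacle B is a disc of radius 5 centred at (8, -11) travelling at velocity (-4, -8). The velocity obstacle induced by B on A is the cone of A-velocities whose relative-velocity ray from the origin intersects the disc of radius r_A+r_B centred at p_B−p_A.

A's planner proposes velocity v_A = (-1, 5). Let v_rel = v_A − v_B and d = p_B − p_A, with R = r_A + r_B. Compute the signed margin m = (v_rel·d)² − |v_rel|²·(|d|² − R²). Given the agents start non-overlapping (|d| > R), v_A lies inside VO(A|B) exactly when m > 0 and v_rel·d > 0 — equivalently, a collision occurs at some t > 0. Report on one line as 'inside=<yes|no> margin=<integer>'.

d = (5, -9),  |d|² = 106;  R = 3+5 = 8,  c = 106−8² = 42
v_rel = (3, 13),  |v_rel|² = 178;  v_rel·d = (3)·(5) + (13)·(-9) = -102
178·t² + 204·t + 42 = 0  ⇒  m = (-102)² − 178·42 = 2928
m = 2928 > 0,  v_rel·d = -102 < 0  ⇒  outside

inside=no margin=2928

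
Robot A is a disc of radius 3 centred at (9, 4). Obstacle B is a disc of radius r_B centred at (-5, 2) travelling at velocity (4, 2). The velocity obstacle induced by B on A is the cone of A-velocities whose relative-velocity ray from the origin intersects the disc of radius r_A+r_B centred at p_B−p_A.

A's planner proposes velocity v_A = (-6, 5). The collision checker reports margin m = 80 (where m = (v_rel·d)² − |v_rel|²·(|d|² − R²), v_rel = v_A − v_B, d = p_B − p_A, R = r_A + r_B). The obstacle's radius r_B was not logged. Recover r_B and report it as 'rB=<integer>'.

m = 80
d = (-14, -2);  v_rel = (-10, 3),  |v_rel|² = 109
v_rel×d = (-10)·(-2) − (3)·(-14) = 62
since m = R²·109 − 62²:  R² = (3844 + 80) / 109 = 36
R = √36 = 6  ⇒  r_B = 6 − 3 = 3

rB=3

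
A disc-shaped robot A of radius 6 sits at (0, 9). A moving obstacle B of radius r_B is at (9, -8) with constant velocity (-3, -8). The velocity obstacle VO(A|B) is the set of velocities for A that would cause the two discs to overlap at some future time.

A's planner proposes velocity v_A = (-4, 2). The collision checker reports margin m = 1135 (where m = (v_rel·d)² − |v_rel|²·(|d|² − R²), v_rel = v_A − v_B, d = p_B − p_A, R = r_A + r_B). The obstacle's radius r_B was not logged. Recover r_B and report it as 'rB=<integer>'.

m = 1135
d = (9, -17);  v_rel = (-1, 10),  |v_rel|² = 101
v_rel×d = (-1)·(-17) − (10)·(9) = -73
since m = R²·101 − (-73)²:  R² = (5329 + 1135) / 101 = 64
R = √64 = 8  ⇒  r_B = 8 − 6 = 2

rB=2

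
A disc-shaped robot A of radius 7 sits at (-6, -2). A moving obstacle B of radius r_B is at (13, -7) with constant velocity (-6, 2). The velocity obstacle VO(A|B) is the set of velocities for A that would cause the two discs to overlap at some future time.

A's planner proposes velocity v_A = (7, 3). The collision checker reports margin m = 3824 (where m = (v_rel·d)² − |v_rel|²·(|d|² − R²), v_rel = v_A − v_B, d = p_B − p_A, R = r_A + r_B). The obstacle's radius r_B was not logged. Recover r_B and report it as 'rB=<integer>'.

m = 3824
d = (19, -5);  v_rel = (13, 1),  |v_rel|² = 170
v_rel×d = (13)·(-5) − (1)·(19) = -84
since m = R²·170 − (-84)²:  R² = (7056 + 3824) / 170 = 64
R = √64 = 8  ⇒  r_B = 8 − 7 = 1

rB=1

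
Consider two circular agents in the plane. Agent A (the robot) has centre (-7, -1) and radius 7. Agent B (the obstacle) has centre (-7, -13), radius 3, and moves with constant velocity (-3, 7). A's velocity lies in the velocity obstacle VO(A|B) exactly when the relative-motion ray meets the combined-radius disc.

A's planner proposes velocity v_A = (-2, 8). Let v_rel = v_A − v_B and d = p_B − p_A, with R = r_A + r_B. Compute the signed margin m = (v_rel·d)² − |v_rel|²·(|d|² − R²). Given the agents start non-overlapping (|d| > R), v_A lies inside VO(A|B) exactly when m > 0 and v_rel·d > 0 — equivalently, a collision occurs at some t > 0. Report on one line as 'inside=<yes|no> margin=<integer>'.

d = (0, -12),  |d|² = 144;  R = 7+3 = 10,  c = 144−10² = 44
v_rel = (1, 1),  |v_rel|² = 2;  v_rel·d = (1)·(0) + (1)·(-12) = -12
2·t² + 24·t + 44 = 0  ⇒  m = (-12)² − 2·44 = 56
m = 56 > 0,  v_rel·d = -12 < 0  ⇒  outside

inside=no margin=56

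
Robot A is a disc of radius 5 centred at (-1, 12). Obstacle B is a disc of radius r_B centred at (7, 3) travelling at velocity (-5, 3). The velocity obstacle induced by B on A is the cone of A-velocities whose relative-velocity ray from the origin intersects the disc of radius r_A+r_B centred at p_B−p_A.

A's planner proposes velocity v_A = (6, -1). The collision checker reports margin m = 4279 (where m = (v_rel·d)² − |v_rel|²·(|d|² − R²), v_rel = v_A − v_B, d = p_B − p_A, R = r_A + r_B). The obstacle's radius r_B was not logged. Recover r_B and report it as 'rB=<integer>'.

m = 4279
d = (8, -9);  v_rel = (11, -4),  |v_rel|² = 137
v_rel×d = (11)·(-9) − (-4)·(8) = -67
since m = R²·137 − (-67)²:  R² = (4489 + 4279) / 137 = 64
R = √64 = 8  ⇒  r_B = 8 − 5 = 3

rB=3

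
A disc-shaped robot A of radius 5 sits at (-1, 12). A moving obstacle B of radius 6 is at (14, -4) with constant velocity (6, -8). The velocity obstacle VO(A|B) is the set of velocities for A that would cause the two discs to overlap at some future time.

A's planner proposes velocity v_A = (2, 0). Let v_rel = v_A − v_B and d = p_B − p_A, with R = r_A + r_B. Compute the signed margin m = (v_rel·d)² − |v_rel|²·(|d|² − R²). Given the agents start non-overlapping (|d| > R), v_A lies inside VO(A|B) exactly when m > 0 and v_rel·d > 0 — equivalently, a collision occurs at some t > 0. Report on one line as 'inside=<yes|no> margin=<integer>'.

d = (15, -16),  |d|² = 481;  R = 5+6 = 11,  c = 481−11² = 360
v_rel = (-4, 8),  |v_rel|² = 80;  v_rel·d = (-4)·(15) + (8)·(-16) = -188
80·t² + 376·t + 360 = 0  ⇒  m = (-188)² − 80·360 = 6544
m = 6544 > 0,  v_rel·d = -188 < 0  ⇒  outside

inside=no margin=6544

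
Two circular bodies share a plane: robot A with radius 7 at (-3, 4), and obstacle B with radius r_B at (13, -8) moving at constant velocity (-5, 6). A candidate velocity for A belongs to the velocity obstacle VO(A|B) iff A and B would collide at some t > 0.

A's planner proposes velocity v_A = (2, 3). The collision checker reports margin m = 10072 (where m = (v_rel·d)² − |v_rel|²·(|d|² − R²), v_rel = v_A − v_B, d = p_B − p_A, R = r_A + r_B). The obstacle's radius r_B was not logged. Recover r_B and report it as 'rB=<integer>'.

m = 10072
d = (16, -12);  v_rel = (7, -3),  |v_rel|² = 58
v_rel×d = (7)·(-12) − (-3)·(16) = -36
since m = R²·58 − (-36)²:  R² = (1296 + 10072) / 58 = 196
R = √196 = 14  ⇒  r_B = 14 − 7 = 7

rB=7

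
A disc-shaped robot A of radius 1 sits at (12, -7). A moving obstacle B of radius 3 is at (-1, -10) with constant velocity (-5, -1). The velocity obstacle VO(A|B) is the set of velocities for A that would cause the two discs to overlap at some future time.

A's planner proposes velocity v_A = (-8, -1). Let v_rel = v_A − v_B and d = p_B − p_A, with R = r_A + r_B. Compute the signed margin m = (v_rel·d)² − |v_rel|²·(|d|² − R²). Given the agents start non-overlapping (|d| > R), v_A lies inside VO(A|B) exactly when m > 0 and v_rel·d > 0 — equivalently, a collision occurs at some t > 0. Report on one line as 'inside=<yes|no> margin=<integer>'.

d = (-13, -3),  |d|² = 178;  R = 1+3 = 4,  c = 178−4² = 162
v_rel = (-3, 0),  |v_rel|² = 9;  v_rel·d = (-3)·(-13) + (0)·(-3) = 39
9·t² − 78·t + 162 = 0  ⇒  m = 39² − 9·162 = 63
m = 63 > 0,  v_rel·d = 39 > 0  ⇒  inside

inside=yes margin=63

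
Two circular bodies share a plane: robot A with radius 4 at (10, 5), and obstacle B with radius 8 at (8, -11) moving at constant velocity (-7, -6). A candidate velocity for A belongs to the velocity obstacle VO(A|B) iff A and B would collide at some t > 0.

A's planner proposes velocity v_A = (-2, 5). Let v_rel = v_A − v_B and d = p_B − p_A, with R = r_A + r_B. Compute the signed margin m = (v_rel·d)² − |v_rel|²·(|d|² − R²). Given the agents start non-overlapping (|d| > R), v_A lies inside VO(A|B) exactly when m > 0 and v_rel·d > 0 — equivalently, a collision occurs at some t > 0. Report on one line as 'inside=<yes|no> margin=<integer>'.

d = (-2, -16),  |d|² = 260;  R = 4+8 = 12,  c = 260−12² = 116
v_rel = (5, 11),  |v_rel|² = 146;  v_rel·d = (5)·(-2) + (11)·(-16) = -186
146·t² + 372·t + 116 = 0  ⇒  m = (-186)² − 146·116 = 17660
m = 17660 > 0,  v_rel·d = -186 < 0  ⇒  outside

inside=no margin=17660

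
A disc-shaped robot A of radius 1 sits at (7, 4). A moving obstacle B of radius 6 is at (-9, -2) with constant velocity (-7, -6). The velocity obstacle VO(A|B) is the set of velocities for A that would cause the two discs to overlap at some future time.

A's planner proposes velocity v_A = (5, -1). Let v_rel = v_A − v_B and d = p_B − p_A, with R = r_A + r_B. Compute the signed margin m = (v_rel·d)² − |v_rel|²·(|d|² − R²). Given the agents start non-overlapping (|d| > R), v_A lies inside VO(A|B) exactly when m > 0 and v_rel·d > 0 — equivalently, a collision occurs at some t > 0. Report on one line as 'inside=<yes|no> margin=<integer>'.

d = (-16, -6),  |d|² = 292;  R = 1+6 = 7,  c = 292−7² = 243
v_rel = (12, 5),  |v_rel|² = 169;  v_rel·d = (12)·(-16) + (5)·(-6) = -222
169·t² + 444·t + 243 = 0  ⇒  m = (-222)² − 169·243 = 8217
m = 8217 > 0,  v_rel·d = -222 < 0  ⇒  outside

inside=no margin=8217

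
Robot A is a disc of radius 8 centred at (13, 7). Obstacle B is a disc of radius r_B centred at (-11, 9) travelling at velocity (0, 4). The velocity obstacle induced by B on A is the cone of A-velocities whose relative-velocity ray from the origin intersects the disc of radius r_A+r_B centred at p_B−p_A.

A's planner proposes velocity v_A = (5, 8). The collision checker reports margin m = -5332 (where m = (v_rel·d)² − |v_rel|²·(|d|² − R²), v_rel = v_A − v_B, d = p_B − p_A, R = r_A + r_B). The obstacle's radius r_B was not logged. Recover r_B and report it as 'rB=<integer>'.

m = -5332
d = (-24, 2);  v_rel = (5, 4),  |v_rel|² = 41
v_rel×d = (5)·(2) − (4)·(-24) = 106
since m = R²·41 − 106²:  R² = (11236 + -5332) / 41 = 144
R = √144 = 12  ⇒  r_B = 12 − 8 = 4

rB=4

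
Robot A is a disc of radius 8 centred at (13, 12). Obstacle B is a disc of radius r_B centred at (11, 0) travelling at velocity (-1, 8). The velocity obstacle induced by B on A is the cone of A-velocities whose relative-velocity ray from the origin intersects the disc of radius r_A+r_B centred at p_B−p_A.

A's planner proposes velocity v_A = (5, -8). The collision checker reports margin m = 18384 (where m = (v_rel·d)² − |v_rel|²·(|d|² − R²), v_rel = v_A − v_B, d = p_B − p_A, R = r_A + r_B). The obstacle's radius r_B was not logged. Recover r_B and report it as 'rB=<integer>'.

m = 18384
d = (-2, -12);  v_rel = (6, -16),  |v_rel|² = 292
v_rel×d = (6)·(-12) − (-16)·(-2) = -104
since m = R²·292 − (-104)²:  R² = (10816 + 18384) / 292 = 100
R = √100 = 10  ⇒  r_B = 10 − 8 = 2

rB=2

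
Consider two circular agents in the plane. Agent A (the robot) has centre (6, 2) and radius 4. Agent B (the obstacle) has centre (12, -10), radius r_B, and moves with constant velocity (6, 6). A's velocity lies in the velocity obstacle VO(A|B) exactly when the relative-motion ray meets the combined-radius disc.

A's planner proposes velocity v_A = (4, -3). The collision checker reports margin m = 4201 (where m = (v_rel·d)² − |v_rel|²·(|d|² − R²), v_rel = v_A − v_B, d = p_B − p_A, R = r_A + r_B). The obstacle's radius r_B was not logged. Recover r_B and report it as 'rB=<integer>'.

m = 4201
d = (6, -12);  v_rel = (-2, -9),  |v_rel|² = 85
v_rel×d = (-2)·(-12) − (-9)·(6) = 78
since m = R²·85 − 78²:  R² = (6084 + 4201) / 85 = 121
R = √121 = 11  ⇒  r_B = 11 − 4 = 7

rB=7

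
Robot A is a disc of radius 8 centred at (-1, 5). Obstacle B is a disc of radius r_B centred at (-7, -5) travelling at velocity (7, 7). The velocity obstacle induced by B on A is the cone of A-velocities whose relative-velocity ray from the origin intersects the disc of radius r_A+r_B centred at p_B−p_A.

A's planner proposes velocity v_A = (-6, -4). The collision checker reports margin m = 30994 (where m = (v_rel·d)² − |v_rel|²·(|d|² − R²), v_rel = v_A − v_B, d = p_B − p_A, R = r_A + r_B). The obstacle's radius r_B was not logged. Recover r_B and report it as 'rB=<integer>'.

m = 30994
d = (-6, -10);  v_rel = (-13, -11),  |v_rel|² = 290
v_rel×d = (-13)·(-10) − (-11)·(-6) = 64
since m = R²·290 − 64²:  R² = (4096 + 30994) / 290 = 121
R = √121 = 11  ⇒  r_B = 11 − 8 = 3

rB=3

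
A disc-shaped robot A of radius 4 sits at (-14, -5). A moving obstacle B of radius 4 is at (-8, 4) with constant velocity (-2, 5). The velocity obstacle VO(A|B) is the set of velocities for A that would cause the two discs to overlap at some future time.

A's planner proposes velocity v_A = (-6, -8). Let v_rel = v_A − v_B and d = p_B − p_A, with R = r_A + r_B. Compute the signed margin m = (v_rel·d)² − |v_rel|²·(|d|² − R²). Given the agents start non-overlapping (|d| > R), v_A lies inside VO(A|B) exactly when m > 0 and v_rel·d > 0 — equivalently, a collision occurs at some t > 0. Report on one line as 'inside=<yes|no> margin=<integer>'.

d = (6, 9),  |d|² = 117;  R = 4+4 = 8,  c = 117−8² = 53
v_rel = (-4, -13),  |v_rel|² = 185;  v_rel·d = (-4)·(6) + (-13)·(9) = -141
185·t² + 282·t + 53 = 0  ⇒  m = (-141)² − 185·53 = 10076
m = 10076 > 0,  v_rel·d = -141 < 0  ⇒  outside

inside=no margin=10076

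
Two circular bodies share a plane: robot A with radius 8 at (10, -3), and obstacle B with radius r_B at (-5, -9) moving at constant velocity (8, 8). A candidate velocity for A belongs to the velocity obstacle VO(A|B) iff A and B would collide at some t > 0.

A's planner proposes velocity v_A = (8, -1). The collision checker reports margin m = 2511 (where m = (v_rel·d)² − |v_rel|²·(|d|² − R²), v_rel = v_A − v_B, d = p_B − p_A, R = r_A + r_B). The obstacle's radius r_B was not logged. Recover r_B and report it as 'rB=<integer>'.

m = 2511
d = (-15, -6);  v_rel = (0, -9),  |v_rel|² = 81
v_rel×d = (0)·(-6) − (-9)·(-15) = -135
since m = R²·81 − (-135)²:  R² = (18225 + 2511) / 81 = 256
R = √256 = 16  ⇒  r_B = 16 − 8 = 8

rB=8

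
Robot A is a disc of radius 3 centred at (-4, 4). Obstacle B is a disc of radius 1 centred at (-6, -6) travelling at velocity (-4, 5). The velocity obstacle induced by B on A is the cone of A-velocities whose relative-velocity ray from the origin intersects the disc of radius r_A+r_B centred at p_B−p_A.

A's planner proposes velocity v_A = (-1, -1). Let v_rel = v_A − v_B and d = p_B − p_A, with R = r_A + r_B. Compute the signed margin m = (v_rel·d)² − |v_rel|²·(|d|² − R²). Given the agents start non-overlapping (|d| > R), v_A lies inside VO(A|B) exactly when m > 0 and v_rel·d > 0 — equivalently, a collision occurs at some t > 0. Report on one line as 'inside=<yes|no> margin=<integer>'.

d = (-2, -10),  |d|² = 104;  R = 3+1 = 4,  c = 104−4² = 88
v_rel = (3, -6),  |v_rel|² = 45;  v_rel·d = (3)·(-2) + (-6)·(-10) = 54
45·t² − 108·t + 88 = 0  ⇒  m = 54² − 45·88 = -1044
m = -1044 < 0,  v_rel·d = 54 > 0  ⇒  outside

inside=no margin=-1044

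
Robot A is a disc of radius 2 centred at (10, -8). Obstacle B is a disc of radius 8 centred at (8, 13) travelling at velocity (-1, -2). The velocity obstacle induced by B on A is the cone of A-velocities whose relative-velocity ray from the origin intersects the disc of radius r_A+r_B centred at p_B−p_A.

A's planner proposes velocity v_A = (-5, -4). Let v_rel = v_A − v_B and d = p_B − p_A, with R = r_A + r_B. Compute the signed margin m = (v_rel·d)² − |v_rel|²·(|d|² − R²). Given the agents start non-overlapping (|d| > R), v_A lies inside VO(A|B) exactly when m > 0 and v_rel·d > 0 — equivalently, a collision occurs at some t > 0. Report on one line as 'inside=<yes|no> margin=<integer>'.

d = (-2, 21),  |d|² = 445;  R = 2+8 = 10,  c = 445−10² = 345
v_rel = (-4, -2),  |v_rel|² = 20;  v_rel·d = (-4)·(-2) + (-2)·(21) = -34
20·t² + 68·t + 345 = 0  ⇒  m = (-34)² − 20·345 = -5744
m = -5744 < 0,  v_rel·d = -34 < 0  ⇒  outside

inside=no margin=-5744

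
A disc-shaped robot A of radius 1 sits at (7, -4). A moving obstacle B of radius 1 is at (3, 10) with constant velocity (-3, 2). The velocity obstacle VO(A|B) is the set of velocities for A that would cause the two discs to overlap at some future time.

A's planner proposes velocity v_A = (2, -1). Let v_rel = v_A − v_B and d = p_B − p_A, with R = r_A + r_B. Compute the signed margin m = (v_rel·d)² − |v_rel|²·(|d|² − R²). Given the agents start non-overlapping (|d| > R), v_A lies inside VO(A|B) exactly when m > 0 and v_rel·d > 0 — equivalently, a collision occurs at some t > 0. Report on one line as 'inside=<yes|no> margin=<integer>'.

d = (-4, 14),  |d|² = 212;  R = 1+1 = 2,  c = 212−2² = 208
v_rel = (5, -3),  |v_rel|² = 34;  v_rel·d = (5)·(-4) + (-3)·(14) = -62
34·t² + 124·t + 208 = 0  ⇒  m = (-62)² − 34·208 = -3228
m = -3228 < 0,  v_rel·d = -62 < 0  ⇒  outside

inside=no margin=-3228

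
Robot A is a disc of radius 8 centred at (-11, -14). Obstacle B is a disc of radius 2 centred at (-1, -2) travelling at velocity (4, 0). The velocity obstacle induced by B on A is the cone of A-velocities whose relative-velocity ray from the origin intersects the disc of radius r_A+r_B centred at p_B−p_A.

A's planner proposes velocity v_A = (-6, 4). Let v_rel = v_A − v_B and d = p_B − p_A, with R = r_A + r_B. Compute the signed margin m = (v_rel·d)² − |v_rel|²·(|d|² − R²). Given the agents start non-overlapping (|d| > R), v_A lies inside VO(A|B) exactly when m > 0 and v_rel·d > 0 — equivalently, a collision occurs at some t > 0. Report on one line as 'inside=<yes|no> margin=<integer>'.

d = (10, 12),  |d|² = 244;  R = 8+2 = 10,  c = 244−10² = 144
v_rel = (-10, 4),  |v_rel|² = 116;  v_rel·d = (-10)·(10) + (4)·(12) = -52
116·t² + 104·t + 144 = 0  ⇒  m = (-52)² − 116·144 = -14000
m = -14000 < 0,  v_rel·d = -52 < 0  ⇒  outside

inside=no margin=-14000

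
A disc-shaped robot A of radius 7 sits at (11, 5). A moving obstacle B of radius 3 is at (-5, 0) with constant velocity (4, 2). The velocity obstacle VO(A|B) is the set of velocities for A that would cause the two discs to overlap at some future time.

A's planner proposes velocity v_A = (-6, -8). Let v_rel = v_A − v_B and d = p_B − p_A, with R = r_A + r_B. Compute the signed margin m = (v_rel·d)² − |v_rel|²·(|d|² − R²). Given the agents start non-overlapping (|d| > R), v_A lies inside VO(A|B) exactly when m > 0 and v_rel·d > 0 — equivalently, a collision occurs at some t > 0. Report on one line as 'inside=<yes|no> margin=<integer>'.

d = (-16, -5),  |d|² = 281;  R = 7+3 = 10,  c = 281−10² = 181
v_rel = (-10, -10),  |v_rel|² = 200;  v_rel·d = (-10)·(-16) + (-10)·(-5) = 210
200·t² − 420·t + 181 = 0  ⇒  m = 210² − 200·181 = 7900
m = 7900 > 0,  v_rel·d = 210 > 0  ⇒  inside

inside=yes margin=7900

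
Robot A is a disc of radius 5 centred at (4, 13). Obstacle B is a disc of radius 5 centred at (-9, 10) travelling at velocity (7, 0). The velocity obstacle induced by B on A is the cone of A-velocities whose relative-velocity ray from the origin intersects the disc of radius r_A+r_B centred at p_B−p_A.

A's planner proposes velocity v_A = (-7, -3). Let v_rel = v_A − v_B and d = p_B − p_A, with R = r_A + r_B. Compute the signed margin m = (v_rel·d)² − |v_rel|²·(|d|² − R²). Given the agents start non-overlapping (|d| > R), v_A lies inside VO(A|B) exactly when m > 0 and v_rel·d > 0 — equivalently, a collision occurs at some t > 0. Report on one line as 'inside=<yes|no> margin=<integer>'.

d = (-13, -3),  |d|² = 178;  R = 5+5 = 10,  c = 178−10² = 78
v_rel = (-14, -3),  |v_rel|² = 205;  v_rel·d = (-14)·(-13) + (-3)·(-3) = 191
205·t² − 382·t + 78 = 0  ⇒  m = 191² − 205·78 = 20491
m = 20491 > 0,  v_rel·d = 191 > 0  ⇒  inside

inside=yes margin=20491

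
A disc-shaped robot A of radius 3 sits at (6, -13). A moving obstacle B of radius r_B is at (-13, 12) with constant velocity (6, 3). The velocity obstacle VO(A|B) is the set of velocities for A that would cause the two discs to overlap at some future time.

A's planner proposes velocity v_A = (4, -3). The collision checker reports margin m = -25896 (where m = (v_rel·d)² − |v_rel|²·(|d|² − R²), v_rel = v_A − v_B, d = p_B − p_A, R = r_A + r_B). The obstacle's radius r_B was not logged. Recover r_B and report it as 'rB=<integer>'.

m = -25896
d = (-19, 25);  v_rel = (-2, -6),  |v_rel|² = 40
v_rel×d = (-2)·(25) − (-6)·(-19) = -164
since m = R²·40 − (-164)²:  R² = (26896 + -25896) / 40 = 25
R = √25 = 5  ⇒  r_B = 5 − 3 = 2

rB=2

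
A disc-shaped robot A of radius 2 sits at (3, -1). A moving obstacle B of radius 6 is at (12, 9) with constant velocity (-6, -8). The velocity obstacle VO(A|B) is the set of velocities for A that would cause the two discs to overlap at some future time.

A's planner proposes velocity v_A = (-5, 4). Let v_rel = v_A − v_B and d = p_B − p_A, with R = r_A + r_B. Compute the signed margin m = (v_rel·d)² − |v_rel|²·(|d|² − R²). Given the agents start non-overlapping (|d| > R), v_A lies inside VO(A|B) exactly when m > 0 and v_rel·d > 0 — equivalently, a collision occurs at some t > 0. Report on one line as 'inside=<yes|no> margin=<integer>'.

d = (9, 10),  |d|² = 181;  R = 2+6 = 8,  c = 181−8² = 117
v_rel = (1, 12),  |v_rel|² = 145;  v_rel·d = (1)·(9) + (12)·(10) = 129
145·t² − 258·t + 117 = 0  ⇒  m = 129² − 145·117 = -324
m = -324 < 0,  v_rel·d = 129 > 0  ⇒  outside

inside=no margin=-324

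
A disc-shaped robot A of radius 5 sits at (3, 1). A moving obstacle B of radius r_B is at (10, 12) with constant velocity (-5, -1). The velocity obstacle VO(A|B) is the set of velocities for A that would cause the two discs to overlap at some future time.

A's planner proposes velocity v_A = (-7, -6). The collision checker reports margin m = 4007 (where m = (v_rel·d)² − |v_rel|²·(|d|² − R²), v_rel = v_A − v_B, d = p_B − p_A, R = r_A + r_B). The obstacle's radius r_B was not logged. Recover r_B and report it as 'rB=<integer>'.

m = 4007
d = (7, 11);  v_rel = (-2, -5),  |v_rel|² = 29
v_rel×d = (-2)·(11) − (-5)·(7) = 13
since m = R²·29 − 13²:  R² = (169 + 4007) / 29 = 144
R = √144 = 12  ⇒  r_B = 12 − 5 = 7

rB=7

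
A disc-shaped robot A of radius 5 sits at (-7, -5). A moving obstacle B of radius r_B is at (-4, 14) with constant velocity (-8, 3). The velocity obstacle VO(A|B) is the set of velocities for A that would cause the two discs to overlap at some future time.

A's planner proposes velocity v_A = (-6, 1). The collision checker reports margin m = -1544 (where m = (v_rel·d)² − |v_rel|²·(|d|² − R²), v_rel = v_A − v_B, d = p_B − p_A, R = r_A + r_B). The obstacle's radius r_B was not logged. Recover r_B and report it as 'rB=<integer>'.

m = -1544
d = (3, 19);  v_rel = (2, -2),  |v_rel|² = 8
v_rel×d = (2)·(19) − (-2)·(3) = 44
since m = R²·8 − 44²:  R² = (1936 + -1544) / 8 = 49
R = √49 = 7  ⇒  r_B = 7 − 5 = 2

rB=2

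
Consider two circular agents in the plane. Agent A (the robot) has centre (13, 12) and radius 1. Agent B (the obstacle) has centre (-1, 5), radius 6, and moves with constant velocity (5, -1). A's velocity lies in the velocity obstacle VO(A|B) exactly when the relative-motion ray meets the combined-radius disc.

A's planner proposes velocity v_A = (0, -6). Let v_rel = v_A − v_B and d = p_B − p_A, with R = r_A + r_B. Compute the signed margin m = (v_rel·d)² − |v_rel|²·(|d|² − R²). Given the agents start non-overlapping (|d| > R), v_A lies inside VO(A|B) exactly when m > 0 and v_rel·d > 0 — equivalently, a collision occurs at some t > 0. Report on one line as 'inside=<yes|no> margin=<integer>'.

d = (-14, -7),  |d|² = 245;  R = 1+6 = 7,  c = 245−7² = 196
v_rel = (-5, -5),  |v_rel|² = 50;  v_rel·d = (-5)·(-14) + (-5)·(-7) = 105
50·t² − 210·t + 196 = 0  ⇒  m = 105² − 50·196 = 1225
m = 1225 > 0,  v_rel·d = 105 > 0  ⇒  inside

inside=yes margin=1225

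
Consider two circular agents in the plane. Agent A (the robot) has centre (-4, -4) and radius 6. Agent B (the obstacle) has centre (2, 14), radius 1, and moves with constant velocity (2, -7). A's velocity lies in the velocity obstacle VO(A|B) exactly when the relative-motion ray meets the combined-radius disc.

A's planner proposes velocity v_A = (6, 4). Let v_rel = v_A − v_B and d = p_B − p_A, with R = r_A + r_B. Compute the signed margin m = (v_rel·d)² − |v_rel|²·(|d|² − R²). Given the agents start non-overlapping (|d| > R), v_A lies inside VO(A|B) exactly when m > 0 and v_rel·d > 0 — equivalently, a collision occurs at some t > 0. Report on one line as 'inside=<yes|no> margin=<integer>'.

d = (6, 18),  |d|² = 360;  R = 6+1 = 7,  c = 360−7² = 311
v_rel = (4, 11),  |v_rel|² = 137;  v_rel·d = (4)·(6) + (11)·(18) = 222
137·t² − 444·t + 311 = 0  ⇒  m = 222² − 137·311 = 6677
m = 6677 > 0,  v_rel·d = 222 > 0  ⇒  inside

inside=yes margin=6677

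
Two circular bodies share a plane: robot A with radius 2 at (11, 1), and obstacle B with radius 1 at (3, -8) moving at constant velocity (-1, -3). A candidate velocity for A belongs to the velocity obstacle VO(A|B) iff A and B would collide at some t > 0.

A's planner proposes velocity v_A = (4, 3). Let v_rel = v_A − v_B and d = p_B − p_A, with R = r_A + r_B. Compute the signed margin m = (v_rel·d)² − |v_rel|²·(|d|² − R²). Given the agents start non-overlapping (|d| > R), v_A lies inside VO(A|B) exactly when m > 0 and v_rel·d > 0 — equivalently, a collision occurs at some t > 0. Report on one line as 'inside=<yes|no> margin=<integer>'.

d = (-8, -9),  |d|² = 145;  R = 2+1 = 3,  c = 145−3² = 136
v_rel = (5, 6),  |v_rel|² = 61;  v_rel·d = (5)·(-8) + (6)·(-9) = -94
61·t² + 188·t + 136 = 0  ⇒  m = (-94)² − 61·136 = 540
m = 540 > 0,  v_rel·d = -94 < 0  ⇒  outside

inside=no margin=540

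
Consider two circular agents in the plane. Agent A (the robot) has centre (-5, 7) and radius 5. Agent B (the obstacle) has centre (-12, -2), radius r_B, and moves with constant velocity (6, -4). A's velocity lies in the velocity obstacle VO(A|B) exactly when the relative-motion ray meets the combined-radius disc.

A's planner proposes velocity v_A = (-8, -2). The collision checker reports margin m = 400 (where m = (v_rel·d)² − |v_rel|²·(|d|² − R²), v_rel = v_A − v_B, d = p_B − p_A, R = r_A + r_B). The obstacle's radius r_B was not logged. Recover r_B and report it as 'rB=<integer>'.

m = 400
d = (-7, -9);  v_rel = (-14, 2),  |v_rel|² = 200
v_rel×d = (-14)·(-9) − (2)·(-7) = 140
since m = R²·200 − 140²:  R² = (19600 + 400) / 200 = 100
R = √100 = 10  ⇒  r_B = 10 − 5 = 5

rB=5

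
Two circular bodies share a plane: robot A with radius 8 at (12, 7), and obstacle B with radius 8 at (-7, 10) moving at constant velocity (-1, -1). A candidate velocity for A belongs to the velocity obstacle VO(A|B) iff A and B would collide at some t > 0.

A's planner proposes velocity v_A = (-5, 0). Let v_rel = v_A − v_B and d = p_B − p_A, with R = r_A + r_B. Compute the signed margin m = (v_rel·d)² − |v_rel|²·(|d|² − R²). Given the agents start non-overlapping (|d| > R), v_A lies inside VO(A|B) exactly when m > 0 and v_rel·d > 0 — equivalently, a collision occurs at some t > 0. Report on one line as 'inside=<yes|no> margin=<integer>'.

d = (-19, 3),  |d|² = 370;  R = 8+8 = 16,  c = 370−16² = 114
v_rel = (-4, 1),  |v_rel|² = 17;  v_rel·d = (-4)·(-19) + (1)·(3) = 79
17·t² − 158·t + 114 = 0  ⇒  m = 79² − 17·114 = 4303
m = 4303 > 0,  v_rel·d = 79 > 0  ⇒  inside

inside=yes margin=4303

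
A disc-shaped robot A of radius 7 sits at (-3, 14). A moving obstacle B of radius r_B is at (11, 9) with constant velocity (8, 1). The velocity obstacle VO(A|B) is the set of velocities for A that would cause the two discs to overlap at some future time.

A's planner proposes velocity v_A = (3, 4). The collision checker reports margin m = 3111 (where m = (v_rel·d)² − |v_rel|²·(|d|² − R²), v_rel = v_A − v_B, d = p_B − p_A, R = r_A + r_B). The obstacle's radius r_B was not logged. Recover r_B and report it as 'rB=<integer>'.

m = 3111
d = (14, -5);  v_rel = (-5, 3),  |v_rel|² = 34
v_rel×d = (-5)·(-5) − (3)·(14) = -17
since m = R²·34 − (-17)²:  R² = (289 + 3111) / 34 = 100
R = √100 = 10  ⇒  r_B = 10 − 7 = 3

rB=3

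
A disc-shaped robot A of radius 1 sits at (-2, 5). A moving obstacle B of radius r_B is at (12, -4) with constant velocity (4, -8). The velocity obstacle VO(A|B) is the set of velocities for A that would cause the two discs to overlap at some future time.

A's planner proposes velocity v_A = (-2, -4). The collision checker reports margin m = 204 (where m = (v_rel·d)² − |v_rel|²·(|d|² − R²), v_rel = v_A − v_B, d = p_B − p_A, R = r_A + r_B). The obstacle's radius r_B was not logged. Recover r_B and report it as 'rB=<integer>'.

m = 204
d = (14, -9);  v_rel = (-6, 4),  |v_rel|² = 52
v_rel×d = (-6)·(-9) − (4)·(14) = -2
since m = R²·52 − (-2)²:  R² = (4 + 204) / 52 = 4
R = √4 = 2  ⇒  r_B = 2 − 1 = 1

rB=1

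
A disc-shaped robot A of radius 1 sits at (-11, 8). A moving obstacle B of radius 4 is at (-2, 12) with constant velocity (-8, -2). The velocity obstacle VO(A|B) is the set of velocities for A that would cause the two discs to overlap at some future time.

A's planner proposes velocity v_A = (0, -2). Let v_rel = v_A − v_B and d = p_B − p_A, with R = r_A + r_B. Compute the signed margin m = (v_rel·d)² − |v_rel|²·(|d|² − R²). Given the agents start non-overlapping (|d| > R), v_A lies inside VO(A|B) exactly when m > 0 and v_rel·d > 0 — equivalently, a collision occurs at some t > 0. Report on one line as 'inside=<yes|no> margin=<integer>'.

d = (9, 4),  |d|² = 97;  R = 1+4 = 5,  c = 97−5² = 72
v_rel = (8, 0),  |v_rel|² = 64;  v_rel·d = (8)·(9) + (0)·(4) = 72
64·t² − 144·t + 72 = 0  ⇒  m = 72² − 64·72 = 576
m = 576 > 0,  v_rel·d = 72 > 0  ⇒  inside

inside=yes margin=576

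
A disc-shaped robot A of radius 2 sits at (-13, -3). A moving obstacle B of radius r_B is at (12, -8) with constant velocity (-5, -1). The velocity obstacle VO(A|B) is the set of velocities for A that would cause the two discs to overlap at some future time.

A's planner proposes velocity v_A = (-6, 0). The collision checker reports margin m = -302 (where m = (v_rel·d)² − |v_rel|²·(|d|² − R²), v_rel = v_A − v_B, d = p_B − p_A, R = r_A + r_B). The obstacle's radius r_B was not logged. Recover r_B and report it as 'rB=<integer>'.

m = -302
d = (25, -5);  v_rel = (-1, 1),  |v_rel|² = 2
v_rel×d = (-1)·(-5) − (1)·(25) = -20
since m = R²·2 − (-20)²:  R² = (400 + -302) / 2 = 49
R = √49 = 7  ⇒  r_B = 7 − 2 = 5

rB=5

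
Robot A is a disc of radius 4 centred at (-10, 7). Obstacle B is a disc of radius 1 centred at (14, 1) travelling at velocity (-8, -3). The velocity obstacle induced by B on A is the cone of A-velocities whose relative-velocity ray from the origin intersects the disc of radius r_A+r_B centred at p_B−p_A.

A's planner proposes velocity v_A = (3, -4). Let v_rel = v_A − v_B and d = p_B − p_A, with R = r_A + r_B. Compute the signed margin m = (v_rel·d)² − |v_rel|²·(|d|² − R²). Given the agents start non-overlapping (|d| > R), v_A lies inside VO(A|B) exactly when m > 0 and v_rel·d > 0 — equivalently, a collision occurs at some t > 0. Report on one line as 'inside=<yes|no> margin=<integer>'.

d = (24, -6),  |d|² = 612;  R = 4+1 = 5,  c = 612−5² = 587
v_rel = (11, -1),  |v_rel|² = 122;  v_rel·d = (11)·(24) + (-1)·(-6) = 270
122·t² − 540·t + 587 = 0  ⇒  m = 270² − 122·587 = 1286
m = 1286 > 0,  v_rel·d = 270 > 0  ⇒  inside

inside=yes margin=1286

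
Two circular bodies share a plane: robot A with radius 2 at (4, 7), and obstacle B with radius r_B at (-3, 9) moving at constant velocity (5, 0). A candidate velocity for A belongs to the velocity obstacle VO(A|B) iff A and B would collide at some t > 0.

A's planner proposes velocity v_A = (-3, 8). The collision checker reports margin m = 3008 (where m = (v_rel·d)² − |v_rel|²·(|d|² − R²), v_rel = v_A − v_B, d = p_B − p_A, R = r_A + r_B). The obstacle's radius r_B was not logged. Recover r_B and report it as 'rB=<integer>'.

m = 3008
d = (-7, 2);  v_rel = (-8, 8),  |v_rel|² = 128
v_rel×d = (-8)·(2) − (8)·(-7) = 40
since m = R²·128 − 40²:  R² = (1600 + 3008) / 128 = 36
R = √36 = 6  ⇒  r_B = 6 − 2 = 4

rB=4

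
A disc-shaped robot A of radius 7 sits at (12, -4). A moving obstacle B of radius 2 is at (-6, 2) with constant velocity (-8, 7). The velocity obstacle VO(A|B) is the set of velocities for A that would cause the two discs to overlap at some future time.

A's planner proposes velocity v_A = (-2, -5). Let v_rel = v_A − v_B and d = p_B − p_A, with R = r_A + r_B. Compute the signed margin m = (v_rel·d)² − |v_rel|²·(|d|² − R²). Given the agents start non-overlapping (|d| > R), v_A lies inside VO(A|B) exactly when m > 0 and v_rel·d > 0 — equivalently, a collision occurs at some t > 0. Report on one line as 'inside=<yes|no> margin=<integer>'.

d = (-18, 6),  |d|² = 360;  R = 7+2 = 9,  c = 360−9² = 279
v_rel = (6, -12),  |v_rel|² = 180;  v_rel·d = (6)·(-18) + (-12)·(6) = -180
180·t² + 360·t + 279 = 0  ⇒  m = (-180)² − 180·279 = -17820
m = -17820 < 0,  v_rel·d = -180 < 0  ⇒  outside

inside=no margin=-17820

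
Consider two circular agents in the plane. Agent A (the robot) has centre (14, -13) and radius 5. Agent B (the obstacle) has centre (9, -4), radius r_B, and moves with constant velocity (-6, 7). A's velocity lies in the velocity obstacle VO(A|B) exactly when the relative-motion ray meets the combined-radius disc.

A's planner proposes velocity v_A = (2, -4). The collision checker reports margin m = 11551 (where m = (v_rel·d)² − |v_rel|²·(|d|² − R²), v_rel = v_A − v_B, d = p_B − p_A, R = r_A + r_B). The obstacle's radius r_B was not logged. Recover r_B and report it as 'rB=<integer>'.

m = 11551
d = (-5, 9);  v_rel = (8, -11),  |v_rel|² = 185
v_rel×d = (8)·(9) − (-11)·(-5) = 17
since m = R²·185 − 17²:  R² = (289 + 11551) / 185 = 64
R = √64 = 8  ⇒  r_B = 8 − 5 = 3

rB=3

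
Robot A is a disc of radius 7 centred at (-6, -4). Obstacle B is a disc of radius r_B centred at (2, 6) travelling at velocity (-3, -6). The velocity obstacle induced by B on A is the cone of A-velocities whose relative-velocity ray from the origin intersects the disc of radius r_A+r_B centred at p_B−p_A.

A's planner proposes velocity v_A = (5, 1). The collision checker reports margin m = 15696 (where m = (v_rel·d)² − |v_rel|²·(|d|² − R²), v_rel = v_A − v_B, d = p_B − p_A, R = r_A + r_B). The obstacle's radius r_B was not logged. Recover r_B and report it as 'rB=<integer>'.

m = 15696
d = (8, 10);  v_rel = (8, 7),  |v_rel|² = 113
v_rel×d = (8)·(10) − (7)·(8) = 24
since m = R²·113 − 24²:  R² = (576 + 15696) / 113 = 144
R = √144 = 12  ⇒  r_B = 12 − 7 = 5

rB=5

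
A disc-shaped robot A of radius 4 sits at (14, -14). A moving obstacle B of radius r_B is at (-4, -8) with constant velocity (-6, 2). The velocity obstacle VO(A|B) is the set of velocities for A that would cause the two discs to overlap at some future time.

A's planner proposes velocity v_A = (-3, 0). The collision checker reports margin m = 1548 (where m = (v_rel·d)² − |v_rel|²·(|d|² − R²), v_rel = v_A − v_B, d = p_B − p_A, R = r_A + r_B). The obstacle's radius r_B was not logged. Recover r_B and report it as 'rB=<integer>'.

m = 1548
d = (-18, 6);  v_rel = (3, -2),  |v_rel|² = 13
v_rel×d = (3)·(6) − (-2)·(-18) = -18
since m = R²·13 − (-18)²:  R² = (324 + 1548) / 13 = 144
R = √144 = 12  ⇒  r_B = 12 − 4 = 8

rB=8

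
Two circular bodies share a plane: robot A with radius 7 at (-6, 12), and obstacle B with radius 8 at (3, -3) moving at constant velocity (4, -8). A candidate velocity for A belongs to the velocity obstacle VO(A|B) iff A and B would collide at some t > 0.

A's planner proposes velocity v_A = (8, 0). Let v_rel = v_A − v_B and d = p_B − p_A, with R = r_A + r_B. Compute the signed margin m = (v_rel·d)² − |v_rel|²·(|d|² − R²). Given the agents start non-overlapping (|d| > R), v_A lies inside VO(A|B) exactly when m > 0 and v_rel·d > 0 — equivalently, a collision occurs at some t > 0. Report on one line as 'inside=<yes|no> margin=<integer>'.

d = (9, -15),  |d|² = 306;  R = 7+8 = 15,  c = 306−15² = 81
v_rel = (4, 8),  |v_rel|² = 80;  v_rel·d = (4)·(9) + (8)·(-15) = -84
80·t² + 168·t + 81 = 0  ⇒  m = (-84)² − 80·81 = 576
m = 576 > 0,  v_rel·d = -84 < 0  ⇒  outside

inside=no margin=576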